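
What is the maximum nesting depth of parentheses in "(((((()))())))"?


Input: "(((((()))())))"
Tracking depth:
  Position 0 '(': depth becomes 1
  Position 1 '(': depth becomes 2
  Position 2 '(': depth becomes 3
  Position 3 '(': depth becomes 4
  Position 4 '(': depth becomes 5
  Position 5 '(': depth becomes 6
  Position 6 ')': depth becomes 5
  Position 7 ')': depth becomes 4
  Position 8 ')': depth becomes 3
  Position 9 '(': depth becomes 4
  Position 10 ')': depth becomes 3
  Position 11 ')': depth becomes 2
  Position 12 ')': depth becomes 1
  Position 13 ')': depth becomes 0
Maximum depth reached: 6

6


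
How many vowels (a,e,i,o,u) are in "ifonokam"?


Input: ifonokam
Checking each character:
  'i' at position 0: vowel (running total: 1)
  'f' at position 1: consonant
  'o' at position 2: vowel (running total: 2)
  'n' at position 3: consonant
  'o' at position 4: vowel (running total: 3)
  'k' at position 5: consonant
  'a' at position 6: vowel (running total: 4)
  'm' at position 7: consonant
Total vowels: 4

4


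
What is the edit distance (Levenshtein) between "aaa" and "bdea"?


Computing edit distance: "aaa" -> "bdea"
DP table:
           b    d    e    a
      0    1    2    3    4
  a   1    1    2    3    3
  a   2    2    2    3    3
  a   3    3    3    3    3
Edit distance = dp[3][4] = 3

3


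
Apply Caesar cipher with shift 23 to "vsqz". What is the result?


Caesar cipher: shift "vsqz" by 23
  'v' (pos 21) + 23 = pos 18 = 's'
  's' (pos 18) + 23 = pos 15 = 'p'
  'q' (pos 16) + 23 = pos 13 = 'n'
  'z' (pos 25) + 23 = pos 22 = 'w'
Result: spnw

spnw


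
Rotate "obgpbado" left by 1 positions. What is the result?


Input: "obgpbado", rotate left by 1
First 1 characters: "o"
Remaining characters: "bgpbado"
Concatenate remaining + first: "bgpbado" + "o" = "bgpbadoo"

bgpbadoo


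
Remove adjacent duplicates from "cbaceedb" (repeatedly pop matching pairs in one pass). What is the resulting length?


Input: cbaceedb
Stack-based adjacent duplicate removal:
  Read 'c': push. Stack: c
  Read 'b': push. Stack: cb
  Read 'a': push. Stack: cba
  Read 'c': push. Stack: cbac
  Read 'e': push. Stack: cbace
  Read 'e': matches stack top 'e' => pop. Stack: cbac
  Read 'd': push. Stack: cbacd
  Read 'b': push. Stack: cbacdb
Final stack: "cbacdb" (length 6)

6


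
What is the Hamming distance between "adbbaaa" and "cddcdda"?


Comparing "adbbaaa" and "cddcdda" position by position:
  Position 0: 'a' vs 'c' => differ
  Position 1: 'd' vs 'd' => same
  Position 2: 'b' vs 'd' => differ
  Position 3: 'b' vs 'c' => differ
  Position 4: 'a' vs 'd' => differ
  Position 5: 'a' vs 'd' => differ
  Position 6: 'a' vs 'a' => same
Total differences (Hamming distance): 5

5


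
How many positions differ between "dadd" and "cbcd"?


Comparing "dadd" and "cbcd" position by position:
  Position 0: 'd' vs 'c' => DIFFER
  Position 1: 'a' vs 'b' => DIFFER
  Position 2: 'd' vs 'c' => DIFFER
  Position 3: 'd' vs 'd' => same
Positions that differ: 3

3


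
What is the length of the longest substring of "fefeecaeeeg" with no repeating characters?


Input: "fefeecaeeeg"
Sliding window (track last position of each char):
  Position 0 ('f'): window [0,0] length 1 -- new best
  Position 1 ('e'): window [0,1] length 2 -- new best
  Position 2 ('f'): repeat (last at 0), move window start to 1
  Position 2 ('f'): window [1,2] length 2
  Position 3 ('e'): repeat (last at 1), move window start to 2
  Position 3 ('e'): window [2,3] length 2
  Position 4 ('e'): repeat (last at 3), move window start to 4
  Position 4 ('e'): window [4,4] length 1
  Position 5 ('c'): window [4,5] length 2
  Position 6 ('a'): window [4,6] length 3 -- new best
  Position 7 ('e'): repeat (last at 4), move window start to 5
  Position 7 ('e'): window [5,7] length 3
  Position 8 ('e'): repeat (last at 7), move window start to 8
  Position 8 ('e'): window [8,8] length 1
  Position 9 ('e'): repeat (last at 8), move window start to 9
  Position 9 ('e'): window [9,9] length 1
  Position 10 ('g'): window [9,10] length 2
Longest substring with no repeats: "eca" with length 3

3


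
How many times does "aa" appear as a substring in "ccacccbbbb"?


Searching for "aa" in "ccacccbbbb"
Scanning each position:
  Position 0: "cc" => no
  Position 1: "ca" => no
  Position 2: "ac" => no
  Position 3: "cc" => no
  Position 4: "cc" => no
  Position 5: "cb" => no
  Position 6: "bb" => no
  Position 7: "bb" => no
  Position 8: "bb" => no
Total occurrences: 0

0


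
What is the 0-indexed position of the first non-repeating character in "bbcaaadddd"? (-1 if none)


Input: bbcaaadddd
Character frequencies:
  'a': 3
  'b': 2
  'c': 1
  'd': 4
Scanning left to right for freq == 1:
  Position 0 ('b'): freq=2, skip
  Position 1 ('b'): freq=2, skip
  Position 2 ('c'): unique! => answer = 2

2


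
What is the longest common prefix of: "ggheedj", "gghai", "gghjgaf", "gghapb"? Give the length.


Words: ggheedj, gghai, gghjgaf, gghapb
  Position 0: all 'g' => match
  Position 1: all 'g' => match
  Position 2: all 'h' => match
  Position 3: ('e', 'a', 'j', 'a') => mismatch, stop
LCP = "ggh" (length 3)

3


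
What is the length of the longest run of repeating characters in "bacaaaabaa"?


Input: "bacaaaabaa"
Scanning for longest run:
  Position 1 ('a'): new char, reset run to 1
  Position 2 ('c'): new char, reset run to 1
  Position 3 ('a'): new char, reset run to 1
  Position 4 ('a'): continues run of 'a', length=2
  Position 5 ('a'): continues run of 'a', length=3
  Position 6 ('a'): continues run of 'a', length=4
  Position 7 ('b'): new char, reset run to 1
  Position 8 ('a'): new char, reset run to 1
  Position 9 ('a'): continues run of 'a', length=2
Longest run: 'a' with length 4

4


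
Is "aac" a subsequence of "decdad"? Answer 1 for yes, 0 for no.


Check if "aac" is a subsequence of "decdad"
Greedy scan:
  Position 0 ('d'): no match needed
  Position 1 ('e'): no match needed
  Position 2 ('c'): no match needed
  Position 3 ('d'): no match needed
  Position 4 ('a'): matches sub[0] = 'a'
  Position 5 ('d'): no match needed
Only matched 1/3 characters => not a subsequence

0


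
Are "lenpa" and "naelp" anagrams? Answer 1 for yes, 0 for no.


Strings: "lenpa", "naelp"
Sorted first:  aelnp
Sorted second: aelnp
Sorted forms match => anagrams

1


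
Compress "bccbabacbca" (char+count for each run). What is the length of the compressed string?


Input: bccbabacbca
Runs:
  'b' x 1 => "b1"
  'c' x 2 => "c2"
  'b' x 1 => "b1"
  'a' x 1 => "a1"
  'b' x 1 => "b1"
  'a' x 1 => "a1"
  'c' x 1 => "c1"
  'b' x 1 => "b1"
  'c' x 1 => "c1"
  'a' x 1 => "a1"
Compressed: "b1c2b1a1b1a1c1b1c1a1"
Compressed length: 20

20


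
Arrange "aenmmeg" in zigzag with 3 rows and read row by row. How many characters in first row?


Zigzag "aenmmeg" into 3 rows:
Placing characters:
  'a' => row 0
  'e' => row 1
  'n' => row 2
  'm' => row 1
  'm' => row 0
  'e' => row 1
  'g' => row 2
Rows:
  Row 0: "am"
  Row 1: "eme"
  Row 2: "ng"
First row length: 2

2


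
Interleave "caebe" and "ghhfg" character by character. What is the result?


Interleaving "caebe" and "ghhfg":
  Position 0: 'c' from first, 'g' from second => "cg"
  Position 1: 'a' from first, 'h' from second => "ah"
  Position 2: 'e' from first, 'h' from second => "eh"
  Position 3: 'b' from first, 'f' from second => "bf"
  Position 4: 'e' from first, 'g' from second => "eg"
Result: cgahehbfeg

cgahehbfeg


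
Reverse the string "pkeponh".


Input: pkeponh
Reading characters right to left:
  Position 6: 'h'
  Position 5: 'n'
  Position 4: 'o'
  Position 3: 'p'
  Position 2: 'e'
  Position 1: 'k'
  Position 0: 'p'
Reversed: hnopekp

hnopekp


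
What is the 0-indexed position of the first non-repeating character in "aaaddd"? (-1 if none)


Input: aaaddd
Character frequencies:
  'a': 3
  'd': 3
Scanning left to right for freq == 1:
  Position 0 ('a'): freq=3, skip
  Position 1 ('a'): freq=3, skip
  Position 2 ('a'): freq=3, skip
  Position 3 ('d'): freq=3, skip
  Position 4 ('d'): freq=3, skip
  Position 5 ('d'): freq=3, skip
  No unique character found => answer = -1

-1


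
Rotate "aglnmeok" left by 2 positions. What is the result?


Input: "aglnmeok", rotate left by 2
First 2 characters: "ag"
Remaining characters: "lnmeok"
Concatenate remaining + first: "lnmeok" + "ag" = "lnmeokag"

lnmeokag


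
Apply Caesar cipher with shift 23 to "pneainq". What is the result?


Caesar cipher: shift "pneainq" by 23
  'p' (pos 15) + 23 = pos 12 = 'm'
  'n' (pos 13) + 23 = pos 10 = 'k'
  'e' (pos 4) + 23 = pos 1 = 'b'
  'a' (pos 0) + 23 = pos 23 = 'x'
  'i' (pos 8) + 23 = pos 5 = 'f'
  'n' (pos 13) + 23 = pos 10 = 'k'
  'q' (pos 16) + 23 = pos 13 = 'n'
Result: mkbxfkn

mkbxfkn


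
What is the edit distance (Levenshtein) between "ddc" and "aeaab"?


Computing edit distance: "ddc" -> "aeaab"
DP table:
           a    e    a    a    b
      0    1    2    3    4    5
  d   1    1    2    3    4    5
  d   2    2    2    3    4    5
  c   3    3    3    3    4    5
Edit distance = dp[3][5] = 5

5


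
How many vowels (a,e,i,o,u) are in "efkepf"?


Input: efkepf
Checking each character:
  'e' at position 0: vowel (running total: 1)
  'f' at position 1: consonant
  'k' at position 2: consonant
  'e' at position 3: vowel (running total: 2)
  'p' at position 4: consonant
  'f' at position 5: consonant
Total vowels: 2

2


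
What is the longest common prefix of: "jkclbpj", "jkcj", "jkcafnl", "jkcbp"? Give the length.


Words: jkclbpj, jkcj, jkcafnl, jkcbp
  Position 0: all 'j' => match
  Position 1: all 'k' => match
  Position 2: all 'c' => match
  Position 3: ('l', 'j', 'a', 'b') => mismatch, stop
LCP = "jkc" (length 3)

3


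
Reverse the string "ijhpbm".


Input: ijhpbm
Reading characters right to left:
  Position 5: 'm'
  Position 4: 'b'
  Position 3: 'p'
  Position 2: 'h'
  Position 1: 'j'
  Position 0: 'i'
Reversed: mbphji

mbphji


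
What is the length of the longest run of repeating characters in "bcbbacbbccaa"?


Input: "bcbbacbbccaa"
Scanning for longest run:
  Position 1 ('c'): new char, reset run to 1
  Position 2 ('b'): new char, reset run to 1
  Position 3 ('b'): continues run of 'b', length=2
  Position 4 ('a'): new char, reset run to 1
  Position 5 ('c'): new char, reset run to 1
  Position 6 ('b'): new char, reset run to 1
  Position 7 ('b'): continues run of 'b', length=2
  Position 8 ('c'): new char, reset run to 1
  Position 9 ('c'): continues run of 'c', length=2
  Position 10 ('a'): new char, reset run to 1
  Position 11 ('a'): continues run of 'a', length=2
Longest run: 'b' with length 2

2


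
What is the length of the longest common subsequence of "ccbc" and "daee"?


LCS of "ccbc" and "daee"
DP table:
           d    a    e    e
      0    0    0    0    0
  c   0    0    0    0    0
  c   0    0    0    0    0
  b   0    0    0    0    0
  c   0    0    0    0    0
LCS length = dp[4][4] = 0

0


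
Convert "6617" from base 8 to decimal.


Input: "6617" in base 8
Positional expansion:
  Digit '6' (value 6) x 8^3 = 3072
  Digit '6' (value 6) x 8^2 = 384
  Digit '1' (value 1) x 8^1 = 8
  Digit '7' (value 7) x 8^0 = 7
Sum = 3471

3471


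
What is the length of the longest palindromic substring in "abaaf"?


Input: "abaaf"
Checking substrings for palindromes:
  [0:3] "aba" (len 3) => palindrome
  [2:4] "aa" (len 2) => palindrome
Longest palindromic substring: "aba" with length 3

3


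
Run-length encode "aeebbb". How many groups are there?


Input: aeebbb
Scanning for consecutive runs:
  Group 1: 'a' x 1 (positions 0-0)
  Group 2: 'e' x 2 (positions 1-2)
  Group 3: 'b' x 3 (positions 3-5)
Total groups: 3

3


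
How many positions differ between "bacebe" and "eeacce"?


Comparing "bacebe" and "eeacce" position by position:
  Position 0: 'b' vs 'e' => DIFFER
  Position 1: 'a' vs 'e' => DIFFER
  Position 2: 'c' vs 'a' => DIFFER
  Position 3: 'e' vs 'c' => DIFFER
  Position 4: 'b' vs 'c' => DIFFER
  Position 5: 'e' vs 'e' => same
Positions that differ: 5

5


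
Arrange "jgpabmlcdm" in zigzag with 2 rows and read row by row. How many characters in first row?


Zigzag "jgpabmlcdm" into 2 rows:
Placing characters:
  'j' => row 0
  'g' => row 1
  'p' => row 0
  'a' => row 1
  'b' => row 0
  'm' => row 1
  'l' => row 0
  'c' => row 1
  'd' => row 0
  'm' => row 1
Rows:
  Row 0: "jpbld"
  Row 1: "gamcm"
First row length: 5

5


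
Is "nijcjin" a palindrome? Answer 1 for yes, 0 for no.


Input: nijcjin
Reversed: nijcjin
  Compare pos 0 ('n') with pos 6 ('n'): match
  Compare pos 1 ('i') with pos 5 ('i'): match
  Compare pos 2 ('j') with pos 4 ('j'): match
Result: palindrome

1


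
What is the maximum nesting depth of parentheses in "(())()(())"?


Input: "(())()(())"
Tracking depth:
  Position 0 '(': depth becomes 1
  Position 1 '(': depth becomes 2
  Position 2 ')': depth becomes 1
  Position 3 ')': depth becomes 0
  Position 4 '(': depth becomes 1
  Position 5 ')': depth becomes 0
  Position 6 '(': depth becomes 1
  Position 7 '(': depth becomes 2
  Position 8 ')': depth becomes 1
  Position 9 ')': depth becomes 0
Maximum depth reached: 2

2


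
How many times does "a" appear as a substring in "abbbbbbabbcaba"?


Searching for "a" in "abbbbbbabbcaba"
Scanning each position:
  Position 0: "a" => MATCH
  Position 1: "b" => no
  Position 2: "b" => no
  Position 3: "b" => no
  Position 4: "b" => no
  Position 5: "b" => no
  Position 6: "b" => no
  Position 7: "a" => MATCH
  Position 8: "b" => no
  Position 9: "b" => no
  Position 10: "c" => no
  Position 11: "a" => MATCH
  Position 12: "b" => no
  Position 13: "a" => MATCH
Total occurrences: 4

4


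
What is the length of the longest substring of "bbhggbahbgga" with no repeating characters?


Input: "bbhggbahbgga"
Sliding window (track last position of each char):
  Position 0 ('b'): window [0,0] length 1 -- new best
  Position 1 ('b'): repeat (last at 0), move window start to 1
  Position 1 ('b'): window [1,1] length 1
  Position 2 ('h'): window [1,2] length 2 -- new best
  Position 3 ('g'): window [1,3] length 3 -- new best
  Position 4 ('g'): repeat (last at 3), move window start to 4
  Position 4 ('g'): window [4,4] length 1
  Position 5 ('b'): window [4,5] length 2
  Position 6 ('a'): window [4,6] length 3
  Position 7 ('h'): window [4,7] length 4 -- new best
  Position 8 ('b'): repeat (last at 5), move window start to 6
  Position 8 ('b'): window [6,8] length 3
  Position 9 ('g'): window [6,9] length 4
  Position 10 ('g'): repeat (last at 9), move window start to 10
  Position 10 ('g'): window [10,10] length 1
  Position 11 ('a'): window [10,11] length 2
Longest substring with no repeats: "gbah" with length 4

4


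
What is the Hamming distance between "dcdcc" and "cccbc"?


Comparing "dcdcc" and "cccbc" position by position:
  Position 0: 'd' vs 'c' => differ
  Position 1: 'c' vs 'c' => same
  Position 2: 'd' vs 'c' => differ
  Position 3: 'c' vs 'b' => differ
  Position 4: 'c' vs 'c' => same
Total differences (Hamming distance): 3

3


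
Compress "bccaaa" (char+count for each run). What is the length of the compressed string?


Input: bccaaa
Runs:
  'b' x 1 => "b1"
  'c' x 2 => "c2"
  'a' x 3 => "a3"
Compressed: "b1c2a3"
Compressed length: 6

6


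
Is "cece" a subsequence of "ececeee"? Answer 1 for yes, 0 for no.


Check if "cece" is a subsequence of "ececeee"
Greedy scan:
  Position 0 ('e'): no match needed
  Position 1 ('c'): matches sub[0] = 'c'
  Position 2 ('e'): matches sub[1] = 'e'
  Position 3 ('c'): matches sub[2] = 'c'
  Position 4 ('e'): matches sub[3] = 'e'
  Position 5 ('e'): no match needed
  Position 6 ('e'): no match needed
All 4 characters matched => is a subsequence

1


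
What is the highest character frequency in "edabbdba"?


Input: edabbdba
Character counts:
  'a': 2
  'b': 3
  'd': 2
  'e': 1
Maximum frequency: 3

3


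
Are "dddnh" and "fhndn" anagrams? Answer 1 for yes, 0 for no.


Strings: "dddnh", "fhndn"
Sorted first:  dddhn
Sorted second: dfhnn
Differ at position 1: 'd' vs 'f' => not anagrams

0


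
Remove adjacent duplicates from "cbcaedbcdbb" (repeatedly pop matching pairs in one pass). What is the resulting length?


Input: cbcaedbcdbb
Stack-based adjacent duplicate removal:
  Read 'c': push. Stack: c
  Read 'b': push. Stack: cb
  Read 'c': push. Stack: cbc
  Read 'a': push. Stack: cbca
  Read 'e': push. Stack: cbcae
  Read 'd': push. Stack: cbcaed
  Read 'b': push. Stack: cbcaedb
  Read 'c': push. Stack: cbcaedbc
  Read 'd': push. Stack: cbcaedbcd
  Read 'b': push. Stack: cbcaedbcdb
  Read 'b': matches stack top 'b' => pop. Stack: cbcaedbcd
Final stack: "cbcaedbcd" (length 9)

9


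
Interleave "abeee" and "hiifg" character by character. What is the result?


Interleaving "abeee" and "hiifg":
  Position 0: 'a' from first, 'h' from second => "ah"
  Position 1: 'b' from first, 'i' from second => "bi"
  Position 2: 'e' from first, 'i' from second => "ei"
  Position 3: 'e' from first, 'f' from second => "ef"
  Position 4: 'e' from first, 'g' from second => "eg"
Result: ahbieiefeg

ahbieiefeg


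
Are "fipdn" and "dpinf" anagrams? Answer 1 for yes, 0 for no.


Strings: "fipdn", "dpinf"
Sorted first:  dfinp
Sorted second: dfinp
Sorted forms match => anagrams

1


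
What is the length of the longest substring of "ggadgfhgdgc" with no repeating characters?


Input: "ggadgfhgdgc"
Sliding window (track last position of each char):
  Position 0 ('g'): window [0,0] length 1 -- new best
  Position 1 ('g'): repeat (last at 0), move window start to 1
  Position 1 ('g'): window [1,1] length 1
  Position 2 ('a'): window [1,2] length 2 -- new best
  Position 3 ('d'): window [1,3] length 3 -- new best
  Position 4 ('g'): repeat (last at 1), move window start to 2
  Position 4 ('g'): window [2,4] length 3
  Position 5 ('f'): window [2,5] length 4 -- new best
  Position 6 ('h'): window [2,6] length 5 -- new best
  Position 7 ('g'): repeat (last at 4), move window start to 5
  Position 7 ('g'): window [5,7] length 3
  Position 8 ('d'): window [5,8] length 4
  Position 9 ('g'): repeat (last at 7), move window start to 8
  Position 9 ('g'): window [8,9] length 2
  Position 10 ('c'): window [8,10] length 3
Longest substring with no repeats: "adgfh" with length 5

5


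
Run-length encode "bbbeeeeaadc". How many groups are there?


Input: bbbeeeeaadc
Scanning for consecutive runs:
  Group 1: 'b' x 3 (positions 0-2)
  Group 2: 'e' x 4 (positions 3-6)
  Group 3: 'a' x 2 (positions 7-8)
  Group 4: 'd' x 1 (positions 9-9)
  Group 5: 'c' x 1 (positions 10-10)
Total groups: 5

5


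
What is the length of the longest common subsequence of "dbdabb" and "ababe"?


LCS of "dbdabb" and "ababe"
DP table:
           a    b    a    b    e
      0    0    0    0    0    0
  d   0    0    0    0    0    0
  b   0    0    1    1    1    1
  d   0    0    1    1    1    1
  a   0    1    1    2    2    2
  b   0    1    2    2    3    3
  b   0    1    2    2    3    3
LCS length = dp[6][5] = 3

3


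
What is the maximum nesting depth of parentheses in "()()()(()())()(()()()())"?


Input: "()()()(()())()(()()()())"
Tracking depth:
  Position 0 '(': depth becomes 1
  Position 1 ')': depth becomes 0
  Position 2 '(': depth becomes 1
  Position 3 ')': depth becomes 0
  Position 4 '(': depth becomes 1
  Position 5 ')': depth becomes 0
  Position 6 '(': depth becomes 1
  Position 7 '(': depth becomes 2
  Position 8 ')': depth becomes 1
  Position 9 '(': depth becomes 2
  Position 10 ')': depth becomes 1
  Position 11 ')': depth becomes 0
  Position 12 '(': depth becomes 1
  Position 13 ')': depth becomes 0
  Position 14 '(': depth becomes 1
  Position 15 '(': depth becomes 2
  Position 16 ')': depth becomes 1
  Position 17 '(': depth becomes 2
  Position 18 ')': depth becomes 1
  Position 19 '(': depth becomes 2
  Position 20 ')': depth becomes 1
  Position 21 '(': depth becomes 2
  Position 22 ')': depth becomes 1
  Position 23 ')': depth becomes 0
Maximum depth reached: 2

2


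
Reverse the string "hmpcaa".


Input: hmpcaa
Reading characters right to left:
  Position 5: 'a'
  Position 4: 'a'
  Position 3: 'c'
  Position 2: 'p'
  Position 1: 'm'
  Position 0: 'h'
Reversed: aacpmh

aacpmh


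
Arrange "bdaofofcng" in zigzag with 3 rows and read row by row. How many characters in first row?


Zigzag "bdaofofcng" into 3 rows:
Placing characters:
  'b' => row 0
  'd' => row 1
  'a' => row 2
  'o' => row 1
  'f' => row 0
  'o' => row 1
  'f' => row 2
  'c' => row 1
  'n' => row 0
  'g' => row 1
Rows:
  Row 0: "bfn"
  Row 1: "doocg"
  Row 2: "af"
First row length: 3

3


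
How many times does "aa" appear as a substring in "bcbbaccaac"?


Searching for "aa" in "bcbbaccaac"
Scanning each position:
  Position 0: "bc" => no
  Position 1: "cb" => no
  Position 2: "bb" => no
  Position 3: "ba" => no
  Position 4: "ac" => no
  Position 5: "cc" => no
  Position 6: "ca" => no
  Position 7: "aa" => MATCH
  Position 8: "ac" => no
Total occurrences: 1

1


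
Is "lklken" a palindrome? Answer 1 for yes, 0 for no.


Input: lklken
Reversed: neklkl
  Compare pos 0 ('l') with pos 5 ('n'): MISMATCH
  Compare pos 1 ('k') with pos 4 ('e'): MISMATCH
  Compare pos 2 ('l') with pos 3 ('k'): MISMATCH
Result: not a palindrome

0


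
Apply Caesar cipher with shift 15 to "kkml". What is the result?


Caesar cipher: shift "kkml" by 15
  'k' (pos 10) + 15 = pos 25 = 'z'
  'k' (pos 10) + 15 = pos 25 = 'z'
  'm' (pos 12) + 15 = pos 1 = 'b'
  'l' (pos 11) + 15 = pos 0 = 'a'
Result: zzba

zzba


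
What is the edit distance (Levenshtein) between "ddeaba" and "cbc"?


Computing edit distance: "ddeaba" -> "cbc"
DP table:
           c    b    c
      0    1    2    3
  d   1    1    2    3
  d   2    2    2    3
  e   3    3    3    3
  a   4    4    4    4
  b   5    5    4    5
  a   6    6    5    5
Edit distance = dp[6][3] = 5

5


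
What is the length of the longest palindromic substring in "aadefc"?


Input: "aadefc"
Checking substrings for palindromes:
  [0:2] "aa" (len 2) => palindrome
Longest palindromic substring: "aa" with length 2

2


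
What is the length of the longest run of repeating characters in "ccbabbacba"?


Input: "ccbabbacba"
Scanning for longest run:
  Position 1 ('c'): continues run of 'c', length=2
  Position 2 ('b'): new char, reset run to 1
  Position 3 ('a'): new char, reset run to 1
  Position 4 ('b'): new char, reset run to 1
  Position 5 ('b'): continues run of 'b', length=2
  Position 6 ('a'): new char, reset run to 1
  Position 7 ('c'): new char, reset run to 1
  Position 8 ('b'): new char, reset run to 1
  Position 9 ('a'): new char, reset run to 1
Longest run: 'c' with length 2

2


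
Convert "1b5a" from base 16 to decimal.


Input: "1b5a" in base 16
Positional expansion:
  Digit '1' (value 1) x 16^3 = 4096
  Digit 'b' (value 11) x 16^2 = 2816
  Digit '5' (value 5) x 16^1 = 80
  Digit 'a' (value 10) x 16^0 = 10
Sum = 7002

7002


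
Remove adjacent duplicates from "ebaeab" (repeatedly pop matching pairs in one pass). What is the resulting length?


Input: ebaeab
Stack-based adjacent duplicate removal:
  Read 'e': push. Stack: e
  Read 'b': push. Stack: eb
  Read 'a': push. Stack: eba
  Read 'e': push. Stack: ebae
  Read 'a': push. Stack: ebaea
  Read 'b': push. Stack: ebaeab
Final stack: "ebaeab" (length 6)

6


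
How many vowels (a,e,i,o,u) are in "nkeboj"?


Input: nkeboj
Checking each character:
  'n' at position 0: consonant
  'k' at position 1: consonant
  'e' at position 2: vowel (running total: 1)
  'b' at position 3: consonant
  'o' at position 4: vowel (running total: 2)
  'j' at position 5: consonant
Total vowels: 2

2


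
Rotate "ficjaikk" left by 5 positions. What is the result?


Input: "ficjaikk", rotate left by 5
First 5 characters: "ficja"
Remaining characters: "ikk"
Concatenate remaining + first: "ikk" + "ficja" = "ikkficja"

ikkficja


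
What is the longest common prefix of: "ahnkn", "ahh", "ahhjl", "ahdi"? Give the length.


Words: ahnkn, ahh, ahhjl, ahdi
  Position 0: all 'a' => match
  Position 1: all 'h' => match
  Position 2: ('n', 'h', 'h', 'd') => mismatch, stop
LCP = "ah" (length 2)

2


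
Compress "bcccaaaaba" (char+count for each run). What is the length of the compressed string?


Input: bcccaaaaba
Runs:
  'b' x 1 => "b1"
  'c' x 3 => "c3"
  'a' x 4 => "a4"
  'b' x 1 => "b1"
  'a' x 1 => "a1"
Compressed: "b1c3a4b1a1"
Compressed length: 10

10


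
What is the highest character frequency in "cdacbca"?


Input: cdacbca
Character counts:
  'a': 2
  'b': 1
  'c': 3
  'd': 1
Maximum frequency: 3

3


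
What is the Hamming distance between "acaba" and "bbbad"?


Comparing "acaba" and "bbbad" position by position:
  Position 0: 'a' vs 'b' => differ
  Position 1: 'c' vs 'b' => differ
  Position 2: 'a' vs 'b' => differ
  Position 3: 'b' vs 'a' => differ
  Position 4: 'a' vs 'd' => differ
Total differences (Hamming distance): 5

5


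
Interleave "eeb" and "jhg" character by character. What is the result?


Interleaving "eeb" and "jhg":
  Position 0: 'e' from first, 'j' from second => "ej"
  Position 1: 'e' from first, 'h' from second => "eh"
  Position 2: 'b' from first, 'g' from second => "bg"
Result: ejehbg

ejehbg


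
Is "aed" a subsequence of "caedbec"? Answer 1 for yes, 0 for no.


Check if "aed" is a subsequence of "caedbec"
Greedy scan:
  Position 0 ('c'): no match needed
  Position 1 ('a'): matches sub[0] = 'a'
  Position 2 ('e'): matches sub[1] = 'e'
  Position 3 ('d'): matches sub[2] = 'd'
  Position 4 ('b'): no match needed
  Position 5 ('e'): no match needed
  Position 6 ('c'): no match needed
All 3 characters matched => is a subsequence

1


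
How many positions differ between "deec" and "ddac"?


Comparing "deec" and "ddac" position by position:
  Position 0: 'd' vs 'd' => same
  Position 1: 'e' vs 'd' => DIFFER
  Position 2: 'e' vs 'a' => DIFFER
  Position 3: 'c' vs 'c' => same
Positions that differ: 2

2


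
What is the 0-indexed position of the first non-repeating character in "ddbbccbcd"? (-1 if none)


Input: ddbbccbcd
Character frequencies:
  'b': 3
  'c': 3
  'd': 3
Scanning left to right for freq == 1:
  Position 0 ('d'): freq=3, skip
  Position 1 ('d'): freq=3, skip
  Position 2 ('b'): freq=3, skip
  Position 3 ('b'): freq=3, skip
  Position 4 ('c'): freq=3, skip
  Position 5 ('c'): freq=3, skip
  Position 6 ('b'): freq=3, skip
  Position 7 ('c'): freq=3, skip
  Position 8 ('d'): freq=3, skip
  No unique character found => answer = -1

-1


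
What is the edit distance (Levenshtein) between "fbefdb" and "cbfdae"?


Computing edit distance: "fbefdb" -> "cbfdae"
DP table:
           c    b    f    d    a    e
      0    1    2    3    4    5    6
  f   1    1    2    2    3    4    5
  b   2    2    1    2    3    4    5
  e   3    3    2    2    3    4    4
  f   4    4    3    2    3    4    5
  d   5    5    4    3    2    3    4
  b   6    6    5    4    3    3    4
Edit distance = dp[6][6] = 4

4


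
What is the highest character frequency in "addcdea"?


Input: addcdea
Character counts:
  'a': 2
  'c': 1
  'd': 3
  'e': 1
Maximum frequency: 3

3


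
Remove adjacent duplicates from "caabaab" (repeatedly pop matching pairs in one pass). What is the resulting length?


Input: caabaab
Stack-based adjacent duplicate removal:
  Read 'c': push. Stack: c
  Read 'a': push. Stack: ca
  Read 'a': matches stack top 'a' => pop. Stack: c
  Read 'b': push. Stack: cb
  Read 'a': push. Stack: cba
  Read 'a': matches stack top 'a' => pop. Stack: cb
  Read 'b': matches stack top 'b' => pop. Stack: c
Final stack: "c" (length 1)

1


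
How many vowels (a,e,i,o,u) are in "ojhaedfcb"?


Input: ojhaedfcb
Checking each character:
  'o' at position 0: vowel (running total: 1)
  'j' at position 1: consonant
  'h' at position 2: consonant
  'a' at position 3: vowel (running total: 2)
  'e' at position 4: vowel (running total: 3)
  'd' at position 5: consonant
  'f' at position 6: consonant
  'c' at position 7: consonant
  'b' at position 8: consonant
Total vowels: 3

3


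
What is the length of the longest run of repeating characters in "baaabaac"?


Input: "baaabaac"
Scanning for longest run:
  Position 1 ('a'): new char, reset run to 1
  Position 2 ('a'): continues run of 'a', length=2
  Position 3 ('a'): continues run of 'a', length=3
  Position 4 ('b'): new char, reset run to 1
  Position 5 ('a'): new char, reset run to 1
  Position 6 ('a'): continues run of 'a', length=2
  Position 7 ('c'): new char, reset run to 1
Longest run: 'a' with length 3

3


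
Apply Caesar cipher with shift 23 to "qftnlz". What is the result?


Caesar cipher: shift "qftnlz" by 23
  'q' (pos 16) + 23 = pos 13 = 'n'
  'f' (pos 5) + 23 = pos 2 = 'c'
  't' (pos 19) + 23 = pos 16 = 'q'
  'n' (pos 13) + 23 = pos 10 = 'k'
  'l' (pos 11) + 23 = pos 8 = 'i'
  'z' (pos 25) + 23 = pos 22 = 'w'
Result: ncqkiw

ncqkiw


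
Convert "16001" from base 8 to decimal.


Input: "16001" in base 8
Positional expansion:
  Digit '1' (value 1) x 8^4 = 4096
  Digit '6' (value 6) x 8^3 = 3072
  Digit '0' (value 0) x 8^2 = 0
  Digit '0' (value 0) x 8^1 = 0
  Digit '1' (value 1) x 8^0 = 1
Sum = 7169

7169


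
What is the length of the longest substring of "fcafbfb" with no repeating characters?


Input: "fcafbfb"
Sliding window (track last position of each char):
  Position 0 ('f'): window [0,0] length 1 -- new best
  Position 1 ('c'): window [0,1] length 2 -- new best
  Position 2 ('a'): window [0,2] length 3 -- new best
  Position 3 ('f'): repeat (last at 0), move window start to 1
  Position 3 ('f'): window [1,3] length 3
  Position 4 ('b'): window [1,4] length 4 -- new best
  Position 5 ('f'): repeat (last at 3), move window start to 4
  Position 5 ('f'): window [4,5] length 2
  Position 6 ('b'): repeat (last at 4), move window start to 5
  Position 6 ('b'): window [5,6] length 2
Longest substring with no repeats: "cafb" with length 4

4


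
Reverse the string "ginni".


Input: ginni
Reading characters right to left:
  Position 4: 'i'
  Position 3: 'n'
  Position 2: 'n'
  Position 1: 'i'
  Position 0: 'g'
Reversed: innig

innig


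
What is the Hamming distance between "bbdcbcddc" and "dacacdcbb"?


Comparing "bbdcbcddc" and "dacacdcbb" position by position:
  Position 0: 'b' vs 'd' => differ
  Position 1: 'b' vs 'a' => differ
  Position 2: 'd' vs 'c' => differ
  Position 3: 'c' vs 'a' => differ
  Position 4: 'b' vs 'c' => differ
  Position 5: 'c' vs 'd' => differ
  Position 6: 'd' vs 'c' => differ
  Position 7: 'd' vs 'b' => differ
  Position 8: 'c' vs 'b' => differ
Total differences (Hamming distance): 9

9


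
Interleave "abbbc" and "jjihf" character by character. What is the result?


Interleaving "abbbc" and "jjihf":
  Position 0: 'a' from first, 'j' from second => "aj"
  Position 1: 'b' from first, 'j' from second => "bj"
  Position 2: 'b' from first, 'i' from second => "bi"
  Position 3: 'b' from first, 'h' from second => "bh"
  Position 4: 'c' from first, 'f' from second => "cf"
Result: ajbjbibhcf

ajbjbibhcf


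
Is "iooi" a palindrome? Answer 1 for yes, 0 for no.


Input: iooi
Reversed: iooi
  Compare pos 0 ('i') with pos 3 ('i'): match
  Compare pos 1 ('o') with pos 2 ('o'): match
Result: palindrome

1


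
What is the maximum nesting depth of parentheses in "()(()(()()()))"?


Input: "()(()(()()()))"
Tracking depth:
  Position 0 '(': depth becomes 1
  Position 1 ')': depth becomes 0
  Position 2 '(': depth becomes 1
  Position 3 '(': depth becomes 2
  Position 4 ')': depth becomes 1
  Position 5 '(': depth becomes 2
  Position 6 '(': depth becomes 3
  Position 7 ')': depth becomes 2
  Position 8 '(': depth becomes 3
  Position 9 ')': depth becomes 2
  Position 10 '(': depth becomes 3
  Position 11 ')': depth becomes 2
  Position 12 ')': depth becomes 1
  Position 13 ')': depth becomes 0
Maximum depth reached: 3

3


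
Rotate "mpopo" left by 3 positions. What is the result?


Input: "mpopo", rotate left by 3
First 3 characters: "mpo"
Remaining characters: "po"
Concatenate remaining + first: "po" + "mpo" = "pompo"

pompo


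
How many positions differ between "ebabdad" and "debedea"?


Comparing "ebabdad" and "debedea" position by position:
  Position 0: 'e' vs 'd' => DIFFER
  Position 1: 'b' vs 'e' => DIFFER
  Position 2: 'a' vs 'b' => DIFFER
  Position 3: 'b' vs 'e' => DIFFER
  Position 4: 'd' vs 'd' => same
  Position 5: 'a' vs 'e' => DIFFER
  Position 6: 'd' vs 'a' => DIFFER
Positions that differ: 6

6


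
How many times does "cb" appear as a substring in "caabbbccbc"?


Searching for "cb" in "caabbbccbc"
Scanning each position:
  Position 0: "ca" => no
  Position 1: "aa" => no
  Position 2: "ab" => no
  Position 3: "bb" => no
  Position 4: "bb" => no
  Position 5: "bc" => no
  Position 6: "cc" => no
  Position 7: "cb" => MATCH
  Position 8: "bc" => no
Total occurrences: 1

1


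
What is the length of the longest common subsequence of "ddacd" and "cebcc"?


LCS of "ddacd" and "cebcc"
DP table:
           c    e    b    c    c
      0    0    0    0    0    0
  d   0    0    0    0    0    0
  d   0    0    0    0    0    0
  a   0    0    0    0    0    0
  c   0    1    1    1    1    1
  d   0    1    1    1    1    1
LCS length = dp[5][5] = 1

1


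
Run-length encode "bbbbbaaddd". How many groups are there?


Input: bbbbbaaddd
Scanning for consecutive runs:
  Group 1: 'b' x 5 (positions 0-4)
  Group 2: 'a' x 2 (positions 5-6)
  Group 3: 'd' x 3 (positions 7-9)
Total groups: 3

3


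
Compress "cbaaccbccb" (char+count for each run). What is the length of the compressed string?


Input: cbaaccbccb
Runs:
  'c' x 1 => "c1"
  'b' x 1 => "b1"
  'a' x 2 => "a2"
  'c' x 2 => "c2"
  'b' x 1 => "b1"
  'c' x 2 => "c2"
  'b' x 1 => "b1"
Compressed: "c1b1a2c2b1c2b1"
Compressed length: 14

14


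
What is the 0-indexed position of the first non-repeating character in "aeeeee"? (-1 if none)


Input: aeeeee
Character frequencies:
  'a': 1
  'e': 5
Scanning left to right for freq == 1:
  Position 0 ('a'): unique! => answer = 0

0


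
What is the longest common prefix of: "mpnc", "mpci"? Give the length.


Words: mpnc, mpci
  Position 0: all 'm' => match
  Position 1: all 'p' => match
  Position 2: ('n', 'c') => mismatch, stop
LCP = "mp" (length 2)

2


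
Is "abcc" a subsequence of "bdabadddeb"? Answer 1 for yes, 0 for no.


Check if "abcc" is a subsequence of "bdabadddeb"
Greedy scan:
  Position 0 ('b'): no match needed
  Position 1 ('d'): no match needed
  Position 2 ('a'): matches sub[0] = 'a'
  Position 3 ('b'): matches sub[1] = 'b'
  Position 4 ('a'): no match needed
  Position 5 ('d'): no match needed
  Position 6 ('d'): no match needed
  Position 7 ('d'): no match needed
  Position 8 ('e'): no match needed
  Position 9 ('b'): no match needed
Only matched 2/4 characters => not a subsequence

0


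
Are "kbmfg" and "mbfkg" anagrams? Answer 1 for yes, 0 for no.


Strings: "kbmfg", "mbfkg"
Sorted first:  bfgkm
Sorted second: bfgkm
Sorted forms match => anagrams

1


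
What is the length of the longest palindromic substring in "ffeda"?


Input: "ffeda"
Checking substrings for palindromes:
  [0:2] "ff" (len 2) => palindrome
Longest palindromic substring: "ff" with length 2

2


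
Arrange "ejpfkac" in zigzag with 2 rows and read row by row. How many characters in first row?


Zigzag "ejpfkac" into 2 rows:
Placing characters:
  'e' => row 0
  'j' => row 1
  'p' => row 0
  'f' => row 1
  'k' => row 0
  'a' => row 1
  'c' => row 0
Rows:
  Row 0: "epkc"
  Row 1: "jfa"
First row length: 4

4


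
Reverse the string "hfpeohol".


Input: hfpeohol
Reading characters right to left:
  Position 7: 'l'
  Position 6: 'o'
  Position 5: 'h'
  Position 4: 'o'
  Position 3: 'e'
  Position 2: 'p'
  Position 1: 'f'
  Position 0: 'h'
Reversed: lohoepfh

lohoepfh


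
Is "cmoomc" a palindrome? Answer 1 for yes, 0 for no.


Input: cmoomc
Reversed: cmoomc
  Compare pos 0 ('c') with pos 5 ('c'): match
  Compare pos 1 ('m') with pos 4 ('m'): match
  Compare pos 2 ('o') with pos 3 ('o'): match
Result: palindrome

1


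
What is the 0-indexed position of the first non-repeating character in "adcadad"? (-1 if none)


Input: adcadad
Character frequencies:
  'a': 3
  'c': 1
  'd': 3
Scanning left to right for freq == 1:
  Position 0 ('a'): freq=3, skip
  Position 1 ('d'): freq=3, skip
  Position 2 ('c'): unique! => answer = 2

2


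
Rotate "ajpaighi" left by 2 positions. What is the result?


Input: "ajpaighi", rotate left by 2
First 2 characters: "aj"
Remaining characters: "paighi"
Concatenate remaining + first: "paighi" + "aj" = "paighiaj"

paighiaj


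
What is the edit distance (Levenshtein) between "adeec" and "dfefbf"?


Computing edit distance: "adeec" -> "dfefbf"
DP table:
           d    f    e    f    b    f
      0    1    2    3    4    5    6
  a   1    1    2    3    4    5    6
  d   2    1    2    3    4    5    6
  e   3    2    2    2    3    4    5
  e   4    3    3    2    3    4    5
  c   5    4    4    3    3    4    5
Edit distance = dp[5][6] = 5

5


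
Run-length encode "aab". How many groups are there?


Input: aab
Scanning for consecutive runs:
  Group 1: 'a' x 2 (positions 0-1)
  Group 2: 'b' x 1 (positions 2-2)
Total groups: 2

2


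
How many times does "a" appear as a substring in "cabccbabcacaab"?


Searching for "a" in "cabccbabcacaab"
Scanning each position:
  Position 0: "c" => no
  Position 1: "a" => MATCH
  Position 2: "b" => no
  Position 3: "c" => no
  Position 4: "c" => no
  Position 5: "b" => no
  Position 6: "a" => MATCH
  Position 7: "b" => no
  Position 8: "c" => no
  Position 9: "a" => MATCH
  Position 10: "c" => no
  Position 11: "a" => MATCH
  Position 12: "a" => MATCH
  Position 13: "b" => no
Total occurrences: 5

5


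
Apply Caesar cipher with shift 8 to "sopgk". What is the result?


Caesar cipher: shift "sopgk" by 8
  's' (pos 18) + 8 = pos 0 = 'a'
  'o' (pos 14) + 8 = pos 22 = 'w'
  'p' (pos 15) + 8 = pos 23 = 'x'
  'g' (pos 6) + 8 = pos 14 = 'o'
  'k' (pos 10) + 8 = pos 18 = 's'
Result: awxos

awxos


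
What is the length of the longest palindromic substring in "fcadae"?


Input: "fcadae"
Checking substrings for palindromes:
  [2:5] "ada" (len 3) => palindrome
Longest palindromic substring: "ada" with length 3

3


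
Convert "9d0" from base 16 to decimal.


Input: "9d0" in base 16
Positional expansion:
  Digit '9' (value 9) x 16^2 = 2304
  Digit 'd' (value 13) x 16^1 = 208
  Digit '0' (value 0) x 16^0 = 0
Sum = 2512

2512


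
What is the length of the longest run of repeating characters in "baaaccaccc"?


Input: "baaaccaccc"
Scanning for longest run:
  Position 1 ('a'): new char, reset run to 1
  Position 2 ('a'): continues run of 'a', length=2
  Position 3 ('a'): continues run of 'a', length=3
  Position 4 ('c'): new char, reset run to 1
  Position 5 ('c'): continues run of 'c', length=2
  Position 6 ('a'): new char, reset run to 1
  Position 7 ('c'): new char, reset run to 1
  Position 8 ('c'): continues run of 'c', length=2
  Position 9 ('c'): continues run of 'c', length=3
Longest run: 'a' with length 3

3


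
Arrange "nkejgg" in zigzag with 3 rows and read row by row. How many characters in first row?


Zigzag "nkejgg" into 3 rows:
Placing characters:
  'n' => row 0
  'k' => row 1
  'e' => row 2
  'j' => row 1
  'g' => row 0
  'g' => row 1
Rows:
  Row 0: "ng"
  Row 1: "kjg"
  Row 2: "e"
First row length: 2

2


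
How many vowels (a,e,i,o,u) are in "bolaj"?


Input: bolaj
Checking each character:
  'b' at position 0: consonant
  'o' at position 1: vowel (running total: 1)
  'l' at position 2: consonant
  'a' at position 3: vowel (running total: 2)
  'j' at position 4: consonant
Total vowels: 2

2


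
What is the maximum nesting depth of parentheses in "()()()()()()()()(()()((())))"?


Input: "()()()()()()()()(()()((())))"
Tracking depth:
  Position 0 '(': depth becomes 1
  Position 1 ')': depth becomes 0
  Position 2 '(': depth becomes 1
  Position 3 ')': depth becomes 0
  Position 4 '(': depth becomes 1
  Position 5 ')': depth becomes 0
  Position 6 '(': depth becomes 1
  Position 7 ')': depth becomes 0
  Position 8 '(': depth becomes 1
  Position 9 ')': depth becomes 0
  Position 10 '(': depth becomes 1
  Position 11 ')': depth becomes 0
  Position 12 '(': depth becomes 1
  Position 13 ')': depth becomes 0
  Position 14 '(': depth becomes 1
  Position 15 ')': depth becomes 0
  Position 16 '(': depth becomes 1
  Position 17 '(': depth becomes 2
  Position 18 ')': depth becomes 1
  Position 19 '(': depth becomes 2
  Position 20 ')': depth becomes 1
  Position 21 '(': depth becomes 2
  Position 22 '(': depth becomes 3
  Position 23 '(': depth becomes 4
  Position 24 ')': depth becomes 3
  Position 25 ')': depth becomes 2
  Position 26 ')': depth becomes 1
  Position 27 ')': depth becomes 0
Maximum depth reached: 4

4
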